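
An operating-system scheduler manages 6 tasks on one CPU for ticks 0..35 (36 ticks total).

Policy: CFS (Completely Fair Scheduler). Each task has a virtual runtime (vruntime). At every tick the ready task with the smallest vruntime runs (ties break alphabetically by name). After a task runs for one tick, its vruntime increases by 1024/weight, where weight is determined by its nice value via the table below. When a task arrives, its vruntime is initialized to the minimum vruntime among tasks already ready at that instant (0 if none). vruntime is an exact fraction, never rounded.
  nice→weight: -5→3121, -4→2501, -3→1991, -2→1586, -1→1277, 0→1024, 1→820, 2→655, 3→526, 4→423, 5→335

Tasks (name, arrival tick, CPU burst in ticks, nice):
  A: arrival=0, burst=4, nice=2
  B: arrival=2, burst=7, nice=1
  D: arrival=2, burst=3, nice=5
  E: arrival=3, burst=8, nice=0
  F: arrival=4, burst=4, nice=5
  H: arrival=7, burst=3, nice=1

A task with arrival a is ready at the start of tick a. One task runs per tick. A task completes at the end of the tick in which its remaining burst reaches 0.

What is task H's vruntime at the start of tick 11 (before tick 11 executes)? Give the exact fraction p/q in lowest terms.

t=0: vr[A=0] → run A
t=1: vr[A=1024/655] → run A
t=2: vr[A=2048/655 B=2048/655 D=2048/655] → run A
t=3: vr[A=3072/655 B=2048/655 D=2048/655 E=2048/655] → run B
t=4: vr[A=3072/655 B=117504/26855 D=2048/655 E=2048/655 F=2048/655] → run D
t=5: vr[A=3072/655 B=117504/26855 D=54272/8777 E=2048/655 F=2048/655] → run E
t=6: vr[A=3072/655 B=117504/26855 D=54272/8777 E=2703/655 F=2048/655] → run F
t=7: vr[A=3072/655 B=117504/26855 D=54272/8777 E=2703/655 F=54272/8777 H=2703/655] → run E
t=8: vr[A=3072/655 B=117504/26855 D=54272/8777 E=3358/655 F=54272/8777 H=2703/655] → run H
t=9: vr[A=3072/655 B=117504/26855 D=54272/8777 E=3358/655 F=54272/8777 H=144359/26855] → run B
t=10: vr[A=3072/655 B=30208/5371 D=54272/8777 E=3358/655 F=54272/8777 H=144359/26855] → run A
t=11: vr[B=30208/5371 D=54272/8777 E=3358/655 F=54272/8777 H=144359/26855] → run E
t=12: vr[B=30208/5371 D=54272/8777 E=4013/655 F=54272/8777 H=144359/26855] → run H
t=13: vr[B=30208/5371 D=54272/8777 E=4013/655 F=54272/8777 H=35579/5371] → run B
t=14: vr[B=184576/26855 D=54272/8777 E=4013/655 F=54272/8777 H=35579/5371] → run E
t=15: vr[B=184576/26855 D=54272/8777 E=4668/655 F=54272/8777 H=35579/5371] → run D
t=16: vr[B=184576/26855 D=405504/43885 E=4668/655 F=54272/8777 H=35579/5371] → run F
t=17: vr[B=184576/26855 D=405504/43885 E=4668/655 F=405504/43885 H=35579/5371] → run H
t=18: vr[B=184576/26855 D=405504/43885 E=4668/655 F=405504/43885] → run B
t=19: vr[B=218112/26855 D=405504/43885 E=4668/655 F=405504/43885] → run E
t=20: vr[B=218112/26855 D=405504/43885 E=5323/655 F=405504/43885] → run B
t=21: vr[B=251648/26855 D=405504/43885 E=5323/655 F=405504/43885] → run E
t=22: vr[B=251648/26855 D=405504/43885 E=5978/655 F=405504/43885] → run E
t=23: vr[B=251648/26855 D=405504/43885 E=6633/655 F=405504/43885] → run D
t=24: vr[B=251648/26855 E=6633/655 F=405504/43885] → run F
t=25: vr[B=251648/26855 E=6633/655 F=539648/43885] → run B
t=26: vr[B=285184/26855 E=6633/655 F=539648/43885] → run E
t=27: vr[B=285184/26855 F=539648/43885] → run B
t=28: vr[F=539648/43885] → run F
t=29: (idle)
t=30: (idle)
t=31: (idle)
t=32: (idle)
t=33: (idle)
t=34: (idle)
t=35: (idle)

vruntime(H, start of tick 11) = 144359/26855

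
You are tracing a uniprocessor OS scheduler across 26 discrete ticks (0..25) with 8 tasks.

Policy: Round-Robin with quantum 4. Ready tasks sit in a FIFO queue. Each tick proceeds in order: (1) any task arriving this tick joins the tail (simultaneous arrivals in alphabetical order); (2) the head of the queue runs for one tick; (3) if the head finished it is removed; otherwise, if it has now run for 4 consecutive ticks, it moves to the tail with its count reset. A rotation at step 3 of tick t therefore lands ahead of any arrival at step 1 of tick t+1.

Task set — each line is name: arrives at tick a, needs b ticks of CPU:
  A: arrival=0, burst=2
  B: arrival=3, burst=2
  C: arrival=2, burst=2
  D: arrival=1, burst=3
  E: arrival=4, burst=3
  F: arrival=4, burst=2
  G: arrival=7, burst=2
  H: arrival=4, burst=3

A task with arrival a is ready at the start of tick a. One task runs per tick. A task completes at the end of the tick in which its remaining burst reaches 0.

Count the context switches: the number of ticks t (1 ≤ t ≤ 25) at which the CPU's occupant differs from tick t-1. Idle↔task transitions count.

t=0: queue=[A] q_used=0 → run A
t=1: queue=[A,D] q_used=1 → run A
t=2: queue=[D,C] q_used=0 → run D
t=3: queue=[D,C,B] q_used=1 → run D
t=4: queue=[D,C,B,E,F,H] q_used=2 → run D
t=5: queue=[C,B,E,F,H] q_used=0 → run C
t=6: queue=[C,B,E,F,H] q_used=1 → run C
t=7: queue=[B,E,F,H,G] q_used=0 → run B
t=8: queue=[B,E,F,H,G] q_used=1 → run B
t=9: queue=[E,F,H,G] q_used=0 → run E
t=10: queue=[E,F,H,G] q_used=1 → run E
t=11: queue=[E,F,H,G] q_used=2 → run E
t=12: queue=[F,H,G] q_used=0 → run F
t=13: queue=[F,H,G] q_used=1 → run F
t=14: queue=[H,G] q_used=0 → run H
t=15: queue=[H,G] q_used=1 → run H
t=16: queue=[H,G] q_used=2 → run H
t=17: queue=[G] q_used=0 → run G
t=18: queue=[G] q_used=1 → run G
t=19: (idle)
t=20: (idle)
t=21: (idle)
t=22: (idle)
t=23: (idle)
t=24: (idle)
t=25: (idle)

context switches = 8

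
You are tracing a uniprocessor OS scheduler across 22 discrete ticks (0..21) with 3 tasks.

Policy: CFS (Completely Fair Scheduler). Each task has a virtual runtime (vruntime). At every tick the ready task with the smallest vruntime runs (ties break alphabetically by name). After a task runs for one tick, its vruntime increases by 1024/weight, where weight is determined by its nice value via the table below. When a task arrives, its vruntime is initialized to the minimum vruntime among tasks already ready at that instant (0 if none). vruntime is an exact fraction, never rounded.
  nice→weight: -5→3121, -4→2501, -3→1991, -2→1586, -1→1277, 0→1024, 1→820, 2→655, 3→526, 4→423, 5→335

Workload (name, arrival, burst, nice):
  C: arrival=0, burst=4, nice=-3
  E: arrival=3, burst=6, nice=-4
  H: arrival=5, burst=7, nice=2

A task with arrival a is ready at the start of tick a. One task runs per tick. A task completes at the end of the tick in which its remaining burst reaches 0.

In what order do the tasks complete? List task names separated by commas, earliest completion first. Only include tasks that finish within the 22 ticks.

t=0: vr[C=0] → run C
t=1: vr[C=1024/1991] → run C
t=2: vr[C=2048/1991] → run C
t=3: vr[C=3072/1991 E=3072/1991] → run C
t=4: vr[E=3072/1991] → run E
t=5: vr[E=9721856/4979491 H=9721856/4979491] → run E
t=6: vr[E=11760640/4979491 H=9721856/4979491] → run H
t=7: vr[E=11760640/4979491 H=11466814464/3261566605] → run E
t=8: vr[E=13799424/4979491 H=11466814464/3261566605] → run E
t=9: vr[E=15838208/4979491 H=11466814464/3261566605] → run E
t=10: vr[E=17876992/4979491 H=11466814464/3261566605] → run H
t=11: vr[E=17876992/4979491 H=16565813248/3261566605] → run E
t=12: vr[H=16565813248/3261566605] → run H
t=13: vr[H=21664812032/3261566605] → run H
t=14: vr[H=26763810816/3261566605] → run H
t=15: vr[H=6372561920/652313321] → run H
t=16: vr[H=36961808384/3261566605] → run H
t=17: (idle)
t=18: (idle)
t=19: (idle)
t=20: (idle)
t=21: (idle)

completion order = C, E, H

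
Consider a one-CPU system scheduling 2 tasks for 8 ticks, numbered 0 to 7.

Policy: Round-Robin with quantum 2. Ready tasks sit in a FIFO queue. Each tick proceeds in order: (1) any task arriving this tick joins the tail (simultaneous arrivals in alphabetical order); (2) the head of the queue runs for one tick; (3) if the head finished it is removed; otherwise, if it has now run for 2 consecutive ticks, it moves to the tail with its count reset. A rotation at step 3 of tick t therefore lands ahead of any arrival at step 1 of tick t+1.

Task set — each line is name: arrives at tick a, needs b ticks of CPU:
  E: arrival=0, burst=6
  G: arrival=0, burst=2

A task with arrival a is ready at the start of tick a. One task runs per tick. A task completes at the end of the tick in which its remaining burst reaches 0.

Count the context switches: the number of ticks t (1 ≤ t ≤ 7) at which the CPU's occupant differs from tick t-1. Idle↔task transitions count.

t=0: queue=[E,G] q_used=0 → run E
t=1: queue=[E,G] q_used=1 → run E
t=2: queue=[G,E] q_used=0 → run G
t=3: queue=[G,E] q_used=1 → run G
t=4: queue=[E] q_used=0 → run E
t=5: queue=[E] q_used=1 → run E
t=6: queue=[E] q_used=0 → run E
t=7: queue=[E] q_used=1 → run E

context switches = 2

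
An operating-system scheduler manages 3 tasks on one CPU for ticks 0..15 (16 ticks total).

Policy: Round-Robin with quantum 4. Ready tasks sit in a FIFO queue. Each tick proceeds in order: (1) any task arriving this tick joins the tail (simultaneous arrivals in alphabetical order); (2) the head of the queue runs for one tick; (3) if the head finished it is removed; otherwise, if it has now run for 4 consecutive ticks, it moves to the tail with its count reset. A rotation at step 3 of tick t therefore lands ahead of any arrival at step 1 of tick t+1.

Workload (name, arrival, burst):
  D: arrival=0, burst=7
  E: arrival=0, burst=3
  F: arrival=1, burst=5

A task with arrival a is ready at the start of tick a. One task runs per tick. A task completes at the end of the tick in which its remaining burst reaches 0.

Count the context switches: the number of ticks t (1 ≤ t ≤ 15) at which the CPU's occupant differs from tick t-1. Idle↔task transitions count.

t=0: queue=[D,E] q_used=0 → run D
t=1: queue=[D,E,F] q_used=1 → run D
t=2: queue=[D,E,F] q_used=2 → run D
t=3: queue=[D,E,F] q_used=3 → run D
t=4: queue=[E,F,D] q_used=0 → run E
t=5: queue=[E,F,D] q_used=1 → run E
t=6: queue=[E,F,D] q_used=2 → run E
t=7: queue=[F,D] q_used=0 → run F
t=8: queue=[F,D] q_used=1 → run F
t=9: queue=[F,D] q_used=2 → run F
t=10: queue=[F,D] q_used=3 → run F
t=11: queue=[D,F] q_used=0 → run D
t=12: queue=[D,F] q_used=1 → run D
t=13: queue=[D,F] q_used=2 → run D
t=14: queue=[F] q_used=0 → run F
t=15: (idle)

context switches = 5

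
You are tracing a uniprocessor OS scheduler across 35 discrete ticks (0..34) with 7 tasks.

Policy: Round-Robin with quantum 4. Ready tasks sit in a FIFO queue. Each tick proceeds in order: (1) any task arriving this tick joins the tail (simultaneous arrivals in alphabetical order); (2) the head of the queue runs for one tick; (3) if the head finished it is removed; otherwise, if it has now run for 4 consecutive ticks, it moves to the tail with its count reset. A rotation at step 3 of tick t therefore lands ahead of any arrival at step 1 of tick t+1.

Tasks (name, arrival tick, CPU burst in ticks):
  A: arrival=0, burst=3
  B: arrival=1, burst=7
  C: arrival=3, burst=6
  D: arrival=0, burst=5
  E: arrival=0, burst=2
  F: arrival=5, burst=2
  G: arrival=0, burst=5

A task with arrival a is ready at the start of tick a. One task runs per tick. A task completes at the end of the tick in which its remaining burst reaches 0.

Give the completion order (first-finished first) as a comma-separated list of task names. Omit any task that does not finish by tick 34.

completion order = A, E, F, D, G, B, C

t=0: queue=[A,D,E,G] q_used=0 → run A
t=1: queue=[A,D,E,G,B] q_used=1 → run A
t=2: queue=[A,D,E,G,B] q_used=2 → run A
t=3: queue=[D,E,G,B,C] q_used=0 → run D
t=4: queue=[D,E,G,B,C] q_used=1 → run D
t=5: queue=[D,E,G,B,C,F] q_used=2 → run D
t=6: queue=[D,E,G,B,C,F] q_used=3 → run D
t=7: queue=[E,G,B,C,F,D] q_used=0 → run E
t=8: queue=[E,G,B,C,F,D] q_used=1 → run E
t=9: queue=[G,B,C,F,D] q_used=0 → run G
t=10: queue=[G,B,C,F,D] q_used=1 → run G
t=11: queue=[G,B,C,F,D] q_used=2 → run G
t=12: queue=[G,B,C,F,D] q_used=3 → run G
t=13: queue=[B,C,F,D,G] q_used=0 → run B
t=14: queue=[B,C,F,D,G] q_used=1 → run B
t=15: queue=[B,C,F,D,G] q_used=2 → run B
t=16: queue=[B,C,F,D,G] q_used=3 → run B
t=17: queue=[C,F,D,G,B] q_used=0 → run C
t=18: queue=[C,F,D,G,B] q_used=1 → run C
t=19: queue=[C,F,D,G,B] q_used=2 → run C
t=20: queue=[C,F,D,G,B] q_used=3 → run C
t=21: queue=[F,D,G,B,C] q_used=0 → run F
t=22: queue=[F,D,G,B,C] q_used=1 → run F
t=23: queue=[D,G,B,C] q_used=0 → run D
t=24: queue=[G,B,C] q_used=0 → run G
t=25: queue=[B,C] q_used=0 → run B
t=26: queue=[B,C] q_used=1 → run B
t=27: queue=[B,C] q_used=2 → run B
t=28: queue=[C] q_used=0 → run C
t=29: queue=[C] q_used=1 → run C
t=30: (idle)
t=31: (idle)
t=32: (idle)
t=33: (idle)
t=34: (idle)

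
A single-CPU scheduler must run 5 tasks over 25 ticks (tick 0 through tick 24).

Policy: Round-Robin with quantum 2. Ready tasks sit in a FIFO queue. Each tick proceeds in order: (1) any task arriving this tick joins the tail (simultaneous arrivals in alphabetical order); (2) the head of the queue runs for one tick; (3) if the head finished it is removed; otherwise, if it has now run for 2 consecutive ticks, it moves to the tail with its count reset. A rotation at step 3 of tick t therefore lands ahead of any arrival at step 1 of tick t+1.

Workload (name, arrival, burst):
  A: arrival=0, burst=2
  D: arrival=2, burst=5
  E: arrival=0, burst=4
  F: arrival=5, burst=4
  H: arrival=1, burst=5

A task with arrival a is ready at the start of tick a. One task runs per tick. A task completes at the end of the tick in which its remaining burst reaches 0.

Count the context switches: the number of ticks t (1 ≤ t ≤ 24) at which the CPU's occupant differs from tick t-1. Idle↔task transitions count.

t=0: queue=[A,E] q_used=0 → run A
t=1: queue=[A,E,H] q_used=1 → run A
t=2: queue=[E,H,D] q_used=0 → run E
t=3: queue=[E,H,D] q_used=1 → run E
t=4: queue=[H,D,E] q_used=0 → run H
t=5: queue=[H,D,E,F] q_used=1 → run H
t=6: queue=[D,E,F,H] q_used=0 → run D
t=7: queue=[D,E,F,H] q_used=1 → run D
t=8: queue=[E,F,H,D] q_used=0 → run E
t=9: queue=[E,F,H,D] q_used=1 → run E
t=10: queue=[F,H,D] q_used=0 → run F
t=11: queue=[F,H,D] q_used=1 → run F
t=12: queue=[H,D,F] q_used=0 → run H
t=13: queue=[H,D,F] q_used=1 → run H
t=14: queue=[D,F,H] q_used=0 → run D
t=15: queue=[D,F,H] q_used=1 → run D
t=16: queue=[F,H,D] q_used=0 → run F
t=17: queue=[F,H,D] q_used=1 → run F
t=18: queue=[H,D] q_used=0 → run H
t=19: queue=[D] q_used=0 → run D
t=20: (idle)
t=21: (idle)
t=22: (idle)
t=23: (idle)
t=24: (idle)

context switches = 11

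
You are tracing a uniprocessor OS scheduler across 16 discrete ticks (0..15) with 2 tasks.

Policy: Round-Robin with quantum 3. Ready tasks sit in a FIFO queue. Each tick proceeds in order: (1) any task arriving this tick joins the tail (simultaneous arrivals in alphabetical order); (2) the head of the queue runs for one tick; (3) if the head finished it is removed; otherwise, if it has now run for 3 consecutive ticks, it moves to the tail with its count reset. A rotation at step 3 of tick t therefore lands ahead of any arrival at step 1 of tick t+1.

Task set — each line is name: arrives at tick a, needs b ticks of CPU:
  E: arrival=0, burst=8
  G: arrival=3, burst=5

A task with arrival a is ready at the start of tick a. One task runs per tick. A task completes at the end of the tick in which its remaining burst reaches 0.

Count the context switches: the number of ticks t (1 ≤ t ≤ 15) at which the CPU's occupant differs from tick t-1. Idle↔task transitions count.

context switches = 4

t=0: queue=[E] q_used=0 → run E
t=1: queue=[E] q_used=1 → run E
t=2: queue=[E] q_used=2 → run E
t=3: queue=[E,G] q_used=0 → run E
t=4: queue=[E,G] q_used=1 → run E
t=5: queue=[E,G] q_used=2 → run E
t=6: queue=[G,E] q_used=0 → run G
t=7: queue=[G,E] q_used=1 → run G
t=8: queue=[G,E] q_used=2 → run G
t=9: queue=[E,G] q_used=0 → run E
t=10: queue=[E,G] q_used=1 → run E
t=11: queue=[G] q_used=0 → run G
t=12: queue=[G] q_used=1 → run G
t=13: (idle)
t=14: (idle)
t=15: (idle)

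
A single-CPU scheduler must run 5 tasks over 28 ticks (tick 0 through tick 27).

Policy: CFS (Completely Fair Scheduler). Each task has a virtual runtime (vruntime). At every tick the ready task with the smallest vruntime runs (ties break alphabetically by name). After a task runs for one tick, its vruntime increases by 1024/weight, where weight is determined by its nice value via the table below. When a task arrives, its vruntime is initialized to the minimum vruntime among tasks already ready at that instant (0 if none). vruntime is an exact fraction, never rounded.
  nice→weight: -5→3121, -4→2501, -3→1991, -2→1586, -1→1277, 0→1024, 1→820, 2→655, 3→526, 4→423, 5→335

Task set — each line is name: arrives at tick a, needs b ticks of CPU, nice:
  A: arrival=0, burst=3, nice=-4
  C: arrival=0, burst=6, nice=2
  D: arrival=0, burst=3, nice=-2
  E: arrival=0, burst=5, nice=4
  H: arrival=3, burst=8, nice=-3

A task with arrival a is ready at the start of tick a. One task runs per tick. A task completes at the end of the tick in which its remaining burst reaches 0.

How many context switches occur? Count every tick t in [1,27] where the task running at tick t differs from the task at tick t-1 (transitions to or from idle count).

t=0: vr[A=0 C=0 D=0 E=0] → run A
t=1: vr[A=1024/2501 C=0 D=0 E=0] → run C
t=2: vr[A=1024/2501 C=1024/655 D=0 E=0] → run D
t=3: vr[A=1024/2501 C=1024/655 D=512/793 E=0 H=0] → run E
t=4: vr[A=1024/2501 C=1024/655 D=512/793 E=1024/423 H=0] → run H
t=5: vr[A=1024/2501 C=1024/655 D=512/793 E=1024/423 H=1024/1991] → run A
t=6: vr[A=2048/2501 C=1024/655 D=512/793 E=1024/423 H=1024/1991] → run H
t=7: vr[A=2048/2501 C=1024/655 D=512/793 E=1024/423 H=2048/1991] → run D
t=8: vr[A=2048/2501 C=1024/655 D=1024/793 E=1024/423 H=2048/1991] → run A
t=9: vr[C=1024/655 D=1024/793 E=1024/423 H=2048/1991] → run H
t=10: vr[C=1024/655 D=1024/793 E=1024/423 H=3072/1991] → run D
t=11: vr[C=1024/655 E=1024/423 H=3072/1991] → run H
t=12: vr[C=1024/655 E=1024/423 H=4096/1991] → run C
t=13: vr[C=2048/655 E=1024/423 H=4096/1991] → run H
t=14: vr[C=2048/655 E=1024/423 H=5120/1991] → run E
t=15: vr[C=2048/655 E=2048/423 H=5120/1991] → run H
t=16: vr[C=2048/655 E=2048/423 H=6144/1991] → run H
t=17: vr[C=2048/655 E=2048/423 H=7168/1991] → run C
t=18: vr[C=3072/655 E=2048/423 H=7168/1991] → run H
t=19: vr[C=3072/655 E=2048/423] → run C
t=20: vr[C=4096/655 E=2048/423] → run E
t=21: vr[C=4096/655 E=1024/141] → run C
t=22: vr[C=1024/131 E=1024/141] → run E
t=23: vr[C=1024/131 E=4096/423] → run C
t=24: vr[E=4096/423] → run E
t=25: (idle)
t=26: (idle)
t=27: (idle)

context switches = 24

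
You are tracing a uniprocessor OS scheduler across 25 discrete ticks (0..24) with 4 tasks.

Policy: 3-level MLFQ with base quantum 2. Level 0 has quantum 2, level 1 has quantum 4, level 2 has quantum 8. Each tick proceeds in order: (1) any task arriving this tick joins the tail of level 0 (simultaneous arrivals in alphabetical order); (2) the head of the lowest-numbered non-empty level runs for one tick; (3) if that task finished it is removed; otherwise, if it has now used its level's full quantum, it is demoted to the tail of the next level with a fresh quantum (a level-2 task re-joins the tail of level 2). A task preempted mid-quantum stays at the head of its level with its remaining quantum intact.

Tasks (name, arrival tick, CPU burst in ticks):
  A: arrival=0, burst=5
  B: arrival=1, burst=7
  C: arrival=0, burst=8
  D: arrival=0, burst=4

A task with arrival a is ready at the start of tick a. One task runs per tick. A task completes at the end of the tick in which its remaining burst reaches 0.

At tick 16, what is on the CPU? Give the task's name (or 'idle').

t=0: L0/L1/L2 = ACD/-/- → run A
t=1: L0/L1/L2 = ACDB/-/- → run A
t=2: L0/L1/L2 = CDB/A/- → run C
t=3: L0/L1/L2 = CDB/A/- → run C
t=4: L0/L1/L2 = DB/AC/- → run D
t=5: L0/L1/L2 = DB/AC/- → run D
t=6: L0/L1/L2 = B/ACD/- → run B
t=7: L0/L1/L2 = B/ACD/- → run B
t=8: L0/L1/L2 = -/ACDB/- → run A
t=9: L0/L1/L2 = -/ACDB/- → run A
t=10: L0/L1/L2 = -/ACDB/- → run A
t=11: L0/L1/L2 = -/CDB/- → run C
t=12: L0/L1/L2 = -/CDB/- → run C
t=13: L0/L1/L2 = -/CDB/- → run C
t=14: L0/L1/L2 = -/CDB/- → run C
t=15: L0/L1/L2 = -/DB/C → run D
t=16: L0/L1/L2 = -/DB/C → run D
t=17: L0/L1/L2 = -/B/C → run B
t=18: L0/L1/L2 = -/B/C → run B
t=19: L0/L1/L2 = -/B/C → run B
t=20: L0/L1/L2 = -/B/C → run B
t=21: L0/L1/L2 = -/-/CB → run C
t=22: L0/L1/L2 = -/-/CB → run C
t=23: L0/L1/L2 = -/-/B → run B
t=24: (idle)

running at tick 16 = D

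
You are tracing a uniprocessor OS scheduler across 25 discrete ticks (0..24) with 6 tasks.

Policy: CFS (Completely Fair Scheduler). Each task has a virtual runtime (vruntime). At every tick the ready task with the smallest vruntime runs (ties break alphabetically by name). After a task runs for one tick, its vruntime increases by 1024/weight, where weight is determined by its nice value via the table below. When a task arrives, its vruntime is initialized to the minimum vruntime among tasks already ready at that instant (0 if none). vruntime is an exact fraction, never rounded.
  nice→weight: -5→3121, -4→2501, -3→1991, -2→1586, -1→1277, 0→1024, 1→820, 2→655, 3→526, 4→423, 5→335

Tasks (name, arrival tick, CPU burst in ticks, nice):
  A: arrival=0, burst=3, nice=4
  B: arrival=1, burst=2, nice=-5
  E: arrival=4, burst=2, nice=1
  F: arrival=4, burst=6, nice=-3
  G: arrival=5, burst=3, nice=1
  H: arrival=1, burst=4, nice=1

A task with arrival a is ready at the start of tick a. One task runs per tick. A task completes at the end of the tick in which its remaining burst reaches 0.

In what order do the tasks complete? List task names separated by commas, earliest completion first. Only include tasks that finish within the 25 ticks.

completion order = B, E, A, G, F, H

t=0: vr[A=0] → run A
t=1: vr[A=1024/423 B=1024/423 H=1024/423] → run A
t=2: vr[A=2048/423 B=1024/423 H=1024/423] → run B
t=3: vr[A=2048/423 B=3629056/1320183 H=1024/423] → run H
t=4: vr[A=2048/423 B=3629056/1320183 E=3629056/1320183 F=3629056/1320183 H=318208/86715] → run B
t=5: vr[A=2048/423 E=3629056/1320183 F=3629056/1320183 G=3629056/1320183 H=318208/86715] → run E
t=6: vr[A=2048/423 E=1081923328/270637515 F=3629056/1320183 G=3629056/1320183 H=318208/86715] → run F
t=7: vr[A=2048/423 E=1081923328/270637515 F=8577317888/2628484353 G=3629056/1320183 H=318208/86715] → run G
t=8: vr[A=2048/423 E=1081923328/270637515 F=8577317888/2628484353 G=1081923328/270637515 H=318208/86715] → run F
t=9: vr[A=2048/423 E=1081923328/270637515 F=9929185280/2628484353 G=1081923328/270637515 H=318208/86715] → run H
t=10: vr[A=2048/423 E=1081923328/270637515 F=9929185280/2628484353 G=1081923328/270637515 H=426496/86715] → run F
t=11: vr[A=2048/423 E=1081923328/270637515 F=11281052672/2628484353 G=1081923328/270637515 H=426496/86715] → run E
t=12: vr[A=2048/423 F=11281052672/2628484353 G=1081923328/270637515 H=426496/86715] → run G
t=13: vr[A=2048/423 F=11281052672/2628484353 G=1419890176/270637515 H=426496/86715] → run F
t=14: vr[A=2048/423 F=12632920064/2628484353 G=1419890176/270637515 H=426496/86715] → run F
t=15: vr[A=2048/423 F=13984787456/2628484353 G=1419890176/270637515 H=426496/86715] → run A
t=16: vr[F=13984787456/2628484353 G=1419890176/270637515 H=426496/86715] → run H
t=17: vr[F=13984787456/2628484353 G=1419890176/270637515 H=534784/86715] → run G
t=18: vr[F=13984787456/2628484353 H=534784/86715] → run F
t=19: vr[H=534784/86715] → run H
t=20: (idle)
t=21: (idle)
t=22: (idle)
t=23: (idle)
t=24: (idle)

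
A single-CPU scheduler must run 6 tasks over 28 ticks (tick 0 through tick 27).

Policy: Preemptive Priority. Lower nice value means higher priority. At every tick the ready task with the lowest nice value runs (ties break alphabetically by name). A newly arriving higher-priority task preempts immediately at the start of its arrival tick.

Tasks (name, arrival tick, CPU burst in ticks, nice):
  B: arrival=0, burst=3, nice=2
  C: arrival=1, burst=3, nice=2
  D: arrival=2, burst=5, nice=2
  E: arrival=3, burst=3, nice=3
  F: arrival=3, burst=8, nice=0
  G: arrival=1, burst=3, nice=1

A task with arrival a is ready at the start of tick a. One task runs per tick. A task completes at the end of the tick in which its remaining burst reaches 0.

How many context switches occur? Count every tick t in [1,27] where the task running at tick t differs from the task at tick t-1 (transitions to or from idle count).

context switches = 8

t=0: ready={B} → run B
t=1: ready={B,C,G} → run G
t=2: ready={B,C,D,G} → run G
t=3: ready={B,C,D,E,F,G} → run F
t=4: ready={B,C,D,E,F,G} → run F
t=5: ready={B,C,D,E,F,G} → run F
t=6: ready={B,C,D,E,F,G} → run F
t=7: ready={B,C,D,E,F,G} → run F
t=8: ready={B,C,D,E,F,G} → run F
t=9: ready={B,C,D,E,F,G} → run F
t=10: ready={B,C,D,E,F,G} → run F
t=11: ready={B,C,D,E,G} → run G
t=12: ready={B,C,D,E} → run B
t=13: ready={B,C,D,E} → run B
t=14: ready={C,D,E} → run C
t=15: ready={C,D,E} → run C
t=16: ready={C,D,E} → run C
t=17: ready={D,E} → run D
t=18: ready={D,E} → run D
t=19: ready={D,E} → run D
t=20: ready={D,E} → run D
t=21: ready={D,E} → run D
t=22: ready={E} → run E
t=23: ready={E} → run E
t=24: ready={E} → run E
t=25: (idle)
t=26: (idle)
t=27: (idle)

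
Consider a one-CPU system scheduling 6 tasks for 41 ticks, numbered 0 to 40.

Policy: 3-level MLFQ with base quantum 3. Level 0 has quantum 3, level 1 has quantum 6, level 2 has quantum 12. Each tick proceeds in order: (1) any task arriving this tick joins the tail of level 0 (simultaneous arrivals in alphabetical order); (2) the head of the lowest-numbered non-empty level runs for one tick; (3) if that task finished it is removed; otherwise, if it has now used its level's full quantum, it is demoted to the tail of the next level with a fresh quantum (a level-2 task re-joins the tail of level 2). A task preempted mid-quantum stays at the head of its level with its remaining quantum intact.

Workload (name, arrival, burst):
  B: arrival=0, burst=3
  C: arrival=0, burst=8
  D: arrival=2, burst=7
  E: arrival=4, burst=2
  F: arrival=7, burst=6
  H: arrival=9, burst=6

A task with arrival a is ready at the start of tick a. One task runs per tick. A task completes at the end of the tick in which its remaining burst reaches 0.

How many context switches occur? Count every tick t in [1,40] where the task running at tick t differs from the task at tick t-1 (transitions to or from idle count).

context switches = 10

t=0: L0/L1/L2 = BC/-/- → run B
t=1: L0/L1/L2 = BC/-/- → run B
t=2: L0/L1/L2 = BCD/-/- → run B
t=3: L0/L1/L2 = CD/-/- → run C
t=4: L0/L1/L2 = CDE/-/- → run C
t=5: L0/L1/L2 = CDE/-/- → run C
t=6: L0/L1/L2 = DE/C/- → run D
t=7: L0/L1/L2 = DEF/C/- → run D
t=8: L0/L1/L2 = DEF/C/- → run D
t=9: L0/L1/L2 = EFH/CD/- → run E
t=10: L0/L1/L2 = EFH/CD/- → run E
t=11: L0/L1/L2 = FH/CD/- → run F
t=12: L0/L1/L2 = FH/CD/- → run F
t=13: L0/L1/L2 = FH/CD/- → run F
t=14: L0/L1/L2 = H/CDF/- → run H
t=15: L0/L1/L2 = H/CDF/- → run H
t=16: L0/L1/L2 = H/CDF/- → run H
t=17: L0/L1/L2 = -/CDFH/- → run C
t=18: L0/L1/L2 = -/CDFH/- → run C
t=19: L0/L1/L2 = -/CDFH/- → run C
t=20: L0/L1/L2 = -/CDFH/- → run C
t=21: L0/L1/L2 = -/CDFH/- → run C
t=22: L0/L1/L2 = -/DFH/- → run D
t=23: L0/L1/L2 = -/DFH/- → run D
t=24: L0/L1/L2 = -/DFH/- → run D
t=25: L0/L1/L2 = -/DFH/- → run D
t=26: L0/L1/L2 = -/FH/- → run F
t=27: L0/L1/L2 = -/FH/- → run F
t=28: L0/L1/L2 = -/FH/- → run F
t=29: L0/L1/L2 = -/H/- → run H
t=30: L0/L1/L2 = -/H/- → run H
t=31: L0/L1/L2 = -/H/- → run H
t=32: (idle)
t=33: (idle)
t=34: (idle)
t=35: (idle)
t=36: (idle)
t=37: (idle)
t=38: (idle)
t=39: (idle)
t=40: (idle)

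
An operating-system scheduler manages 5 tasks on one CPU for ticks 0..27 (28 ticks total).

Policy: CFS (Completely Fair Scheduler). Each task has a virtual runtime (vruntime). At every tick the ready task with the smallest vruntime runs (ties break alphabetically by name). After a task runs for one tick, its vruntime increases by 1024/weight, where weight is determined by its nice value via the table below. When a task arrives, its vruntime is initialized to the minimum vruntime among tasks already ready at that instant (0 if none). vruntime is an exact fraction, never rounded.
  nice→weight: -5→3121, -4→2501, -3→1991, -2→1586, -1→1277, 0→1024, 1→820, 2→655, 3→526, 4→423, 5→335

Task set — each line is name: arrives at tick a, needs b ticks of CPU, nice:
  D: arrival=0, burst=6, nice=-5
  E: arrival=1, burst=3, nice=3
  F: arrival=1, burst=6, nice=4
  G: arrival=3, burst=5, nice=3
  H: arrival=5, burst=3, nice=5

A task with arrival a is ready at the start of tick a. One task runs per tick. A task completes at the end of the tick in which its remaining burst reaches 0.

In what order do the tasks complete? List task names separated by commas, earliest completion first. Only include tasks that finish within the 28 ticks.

t=0: vr[D=0] → run D
t=1: vr[D=1024/3121 E=1024/3121 F=1024/3121] → run D
t=2: vr[D=2048/3121 E=1024/3121 F=1024/3121] → run E
t=3: vr[D=2048/3121 E=1867264/820823 F=1024/3121 G=1024/3121] → run F
t=4: vr[D=2048/3121 E=1867264/820823 F=3629056/1320183 G=1024/3121] → run G
t=5: vr[D=2048/3121 E=1867264/820823 F=3629056/1320183 G=1867264/820823 H=2048/3121] → run D
t=6: vr[D=3072/3121 E=1867264/820823 F=3629056/1320183 G=1867264/820823 H=2048/3121] → run H
t=7: vr[D=3072/3121 E=1867264/820823 F=3629056/1320183 G=1867264/820823 H=3881984/1045535] → run D
t=8: vr[D=4096/3121 E=1867264/820823 F=3629056/1320183 G=1867264/820823 H=3881984/1045535] → run D
t=9: vr[D=5120/3121 E=1867264/820823 F=3629056/1320183 G=1867264/820823 H=3881984/1045535] → run D
t=10: vr[E=1867264/820823 F=3629056/1320183 G=1867264/820823 H=3881984/1045535] → run E
t=11: vr[E=3465216/820823 F=3629056/1320183 G=1867264/820823 H=3881984/1045535] → run G
t=12: vr[E=3465216/820823 F=3629056/1320183 G=3465216/820823 H=3881984/1045535] → run F
t=13: vr[E=3465216/820823 F=6824960/1320183 G=3465216/820823 H=3881984/1045535] → run H
t=14: vr[E=3465216/820823 F=6824960/1320183 G=3465216/820823 H=7077888/1045535] → run E
t=15: vr[F=6824960/1320183 G=3465216/820823 H=7077888/1045535] → run G
t=16: vr[F=6824960/1320183 G=5063168/820823 H=7077888/1045535] → run F
t=17: vr[F=3340288/440061 G=5063168/820823 H=7077888/1045535] → run G
t=18: vr[F=3340288/440061 G=6661120/820823 H=7077888/1045535] → run H
t=19: vr[F=3340288/440061 G=6661120/820823] → run F
t=20: vr[F=13216768/1320183 G=6661120/820823] → run G
t=21: vr[F=13216768/1320183] → run F
t=22: vr[F=16412672/1320183] → run F
t=23: (idle)
t=24: (idle)
t=25: (idle)
t=26: (idle)
t=27: (idle)

completion order = D, E, H, G, F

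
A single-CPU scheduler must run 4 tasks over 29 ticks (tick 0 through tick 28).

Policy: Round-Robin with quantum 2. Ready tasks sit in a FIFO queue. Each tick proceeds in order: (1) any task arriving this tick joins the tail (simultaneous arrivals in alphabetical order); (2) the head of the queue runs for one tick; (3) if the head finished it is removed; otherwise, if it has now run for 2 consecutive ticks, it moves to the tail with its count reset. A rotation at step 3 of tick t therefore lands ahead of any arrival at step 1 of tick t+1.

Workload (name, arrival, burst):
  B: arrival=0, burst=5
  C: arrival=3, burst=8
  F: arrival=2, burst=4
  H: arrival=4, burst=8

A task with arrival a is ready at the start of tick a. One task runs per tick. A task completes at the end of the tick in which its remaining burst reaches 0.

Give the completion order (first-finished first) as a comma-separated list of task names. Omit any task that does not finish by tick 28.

t=0: queue=[B] q_used=0 → run B
t=1: queue=[B] q_used=1 → run B
t=2: queue=[B,F] q_used=0 → run B
t=3: queue=[B,F,C] q_used=1 → run B
t=4: queue=[F,C,B,H] q_used=0 → run F
t=5: queue=[F,C,B,H] q_used=1 → run F
t=6: queue=[C,B,H,F] q_used=0 → run C
t=7: queue=[C,B,H,F] q_used=1 → run C
t=8: queue=[B,H,F,C] q_used=0 → run B
t=9: queue=[H,F,C] q_used=0 → run H
t=10: queue=[H,F,C] q_used=1 → run H
t=11: queue=[F,C,H] q_used=0 → run F
t=12: queue=[F,C,H] q_used=1 → run F
t=13: queue=[C,H] q_used=0 → run C
t=14: queue=[C,H] q_used=1 → run C
t=15: queue=[H,C] q_used=0 → run H
t=16: queue=[H,C] q_used=1 → run H
t=17: queue=[C,H] q_used=0 → run C
t=18: queue=[C,H] q_used=1 → run C
t=19: queue=[H,C] q_used=0 → run H
t=20: queue=[H,C] q_used=1 → run H
t=21: queue=[C,H] q_used=0 → run C
t=22: queue=[C,H] q_used=1 → run C
t=23: queue=[H] q_used=0 → run H
t=24: queue=[H] q_used=1 → run H
t=25: (idle)
t=26: (idle)
t=27: (idle)
t=28: (idle)

completion order = B, F, C, H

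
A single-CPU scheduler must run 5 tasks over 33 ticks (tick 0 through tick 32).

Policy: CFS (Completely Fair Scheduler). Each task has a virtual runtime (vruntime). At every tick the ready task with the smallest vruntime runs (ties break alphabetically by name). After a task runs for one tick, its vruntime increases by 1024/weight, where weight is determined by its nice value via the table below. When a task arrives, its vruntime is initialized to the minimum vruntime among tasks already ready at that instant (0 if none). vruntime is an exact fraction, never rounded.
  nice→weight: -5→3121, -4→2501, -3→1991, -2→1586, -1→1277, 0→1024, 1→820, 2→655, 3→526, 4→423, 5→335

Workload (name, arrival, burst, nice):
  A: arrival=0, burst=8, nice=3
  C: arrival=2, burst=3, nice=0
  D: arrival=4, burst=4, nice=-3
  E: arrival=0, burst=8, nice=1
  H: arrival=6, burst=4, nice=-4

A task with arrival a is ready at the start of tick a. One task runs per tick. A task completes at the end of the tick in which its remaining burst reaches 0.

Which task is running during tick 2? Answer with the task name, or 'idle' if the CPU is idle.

running at tick 2 = C

t=0: vr[A=0 E=0] → run A
t=1: vr[A=512/263 E=0] → run E
t=2: vr[A=512/263 C=256/205 E=256/205] → run C
t=3: vr[A=512/263 C=461/205 E=256/205] → run E
t=4: vr[A=512/263 C=461/205 D=512/263 E=512/205] → run A
t=5: vr[A=1024/263 C=461/205 D=512/263 E=512/205] → run D
t=6: vr[A=1024/263 C=461/205 D=1288704/523633 E=512/205 H=461/205] → run C
t=7: vr[A=1024/263 C=666/205 D=1288704/523633 E=512/205 H=461/205] → run H
t=8: vr[A=1024/263 C=666/205 D=1288704/523633 E=512/205 H=33241/12505] → run D
t=9: vr[A=1024/263 C=666/205 D=1558016/523633 E=512/205 H=33241/12505] → run E
t=10: vr[A=1024/263 C=666/205 D=1558016/523633 E=768/205 H=33241/12505] → run H
t=11: vr[A=1024/263 C=666/205 D=1558016/523633 E=768/205 H=38361/12505] → run D
t=12: vr[A=1024/263 C=666/205 D=1827328/523633 E=768/205 H=38361/12505] → run H
t=13: vr[A=1024/263 C=666/205 D=1827328/523633 E=768/205 H=43481/12505] → run C
t=14: vr[A=1024/263 D=1827328/523633 E=768/205 H=43481/12505] → run H
t=15: vr[A=1024/263 D=1827328/523633 E=768/205] → run D
t=16: vr[A=1024/263 E=768/205] → run E
t=17: vr[A=1024/263 E=1024/205] → run A
t=18: vr[A=1536/263 E=1024/205] → run E
t=19: vr[A=1536/263 E=256/41] → run A
t=20: vr[A=2048/263 E=256/41] → run E
t=21: vr[A=2048/263 E=1536/205] → run E
t=22: vr[A=2048/263 E=1792/205] → run A
t=23: vr[A=2560/263 E=1792/205] → run E
t=24: vr[A=2560/263] → run A
t=25: vr[A=3072/263] → run A
t=26: vr[A=3584/263] → run A
t=27: (idle)
t=28: (idle)
t=29: (idle)
t=30: (idle)
t=31: (idle)
t=32: (idle)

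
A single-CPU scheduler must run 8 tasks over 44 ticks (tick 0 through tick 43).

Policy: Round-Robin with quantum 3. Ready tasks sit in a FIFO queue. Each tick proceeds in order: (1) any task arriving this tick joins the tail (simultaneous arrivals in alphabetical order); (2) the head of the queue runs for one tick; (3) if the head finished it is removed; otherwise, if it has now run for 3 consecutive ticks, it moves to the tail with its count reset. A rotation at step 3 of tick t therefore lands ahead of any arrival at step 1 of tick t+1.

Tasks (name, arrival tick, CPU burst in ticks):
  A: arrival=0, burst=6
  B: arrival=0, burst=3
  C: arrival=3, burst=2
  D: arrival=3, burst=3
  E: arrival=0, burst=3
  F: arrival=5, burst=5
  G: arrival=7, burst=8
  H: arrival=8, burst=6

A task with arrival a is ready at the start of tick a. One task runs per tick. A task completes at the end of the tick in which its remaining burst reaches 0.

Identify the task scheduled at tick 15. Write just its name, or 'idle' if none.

t=0: queue=[A,B,E] q_used=0 → run A
t=1: queue=[A,B,E] q_used=1 → run A
t=2: queue=[A,B,E] q_used=2 → run A
t=3: queue=[B,E,A,C,D] q_used=0 → run B
t=4: queue=[B,E,A,C,D] q_used=1 → run B
t=5: queue=[B,E,A,C,D,F] q_used=2 → run B
t=6: queue=[E,A,C,D,F] q_used=0 → run E
t=7: queue=[E,A,C,D,F,G] q_used=1 → run E
t=8: queue=[E,A,C,D,F,G,H] q_used=2 → run E
t=9: queue=[A,C,D,F,G,H] q_used=0 → run A
t=10: queue=[A,C,D,F,G,H] q_used=1 → run A
t=11: queue=[A,C,D,F,G,H] q_used=2 → run A
t=12: queue=[C,D,F,G,H] q_used=0 → run C
t=13: queue=[C,D,F,G,H] q_used=1 → run C
t=14: queue=[D,F,G,H] q_used=0 → run D
t=15: queue=[D,F,G,H] q_used=1 → run D
t=16: queue=[D,F,G,H] q_used=2 → run D
t=17: queue=[F,G,H] q_used=0 → run F
t=18: queue=[F,G,H] q_used=1 → run F
t=19: queue=[F,G,H] q_used=2 → run F
t=20: queue=[G,H,F] q_used=0 → run G
t=21: queue=[G,H,F] q_used=1 → run G
t=22: queue=[G,H,F] q_used=2 → run G
t=23: queue=[H,F,G] q_used=0 → run H
t=24: queue=[H,F,G] q_used=1 → run H
t=25: queue=[H,F,G] q_used=2 → run H
t=26: queue=[F,G,H] q_used=0 → run F
t=27: queue=[F,G,H] q_used=1 → run F
t=28: queue=[G,H] q_used=0 → run G
t=29: queue=[G,H] q_used=1 → run G
t=30: queue=[G,H] q_used=2 → run G
t=31: queue=[H,G] q_used=0 → run H
t=32: queue=[H,G] q_used=1 → run H
t=33: queue=[H,G] q_used=2 → run H
t=34: queue=[G] q_used=0 → run G
t=35: queue=[G] q_used=1 → run G
t=36: (idle)
t=37: (idle)
t=38: (idle)
t=39: (idle)
t=40: (idle)
t=41: (idle)
t=42: (idle)
t=43: (idle)

running at tick 15 = D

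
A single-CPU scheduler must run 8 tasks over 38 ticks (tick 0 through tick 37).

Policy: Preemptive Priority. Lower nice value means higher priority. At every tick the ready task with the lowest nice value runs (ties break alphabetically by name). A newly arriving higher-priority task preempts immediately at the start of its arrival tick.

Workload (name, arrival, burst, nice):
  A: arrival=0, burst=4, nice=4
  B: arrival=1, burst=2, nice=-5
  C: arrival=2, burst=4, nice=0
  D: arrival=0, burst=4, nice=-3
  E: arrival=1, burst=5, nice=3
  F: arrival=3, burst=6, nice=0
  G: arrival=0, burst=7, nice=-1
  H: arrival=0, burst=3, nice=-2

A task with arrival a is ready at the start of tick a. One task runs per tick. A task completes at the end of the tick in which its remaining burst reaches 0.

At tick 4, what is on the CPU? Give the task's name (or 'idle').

running at tick 4 = D

t=0: ready={A,D,G,H} → run D
t=1: ready={A,B,D,E,G,H} → run B
t=2: ready={A,B,C,D,E,G,H} → run B
t=3: ready={A,C,D,E,F,G,H} → run D
t=4: ready={A,C,D,E,F,G,H} → run D
t=5: ready={A,C,D,E,F,G,H} → run D
t=6: ready={A,C,E,F,G,H} → run H
t=7: ready={A,C,E,F,G,H} → run H
t=8: ready={A,C,E,F,G,H} → run H
t=9: ready={A,C,E,F,G} → run G
t=10: ready={A,C,E,F,G} → run G
t=11: ready={A,C,E,F,G} → run G
t=12: ready={A,C,E,F,G} → run G
t=13: ready={A,C,E,F,G} → run G
t=14: ready={A,C,E,F,G} → run G
t=15: ready={A,C,E,F,G} → run G
t=16: ready={A,C,E,F} → run C
t=17: ready={A,C,E,F} → run C
t=18: ready={A,C,E,F} → run C
t=19: ready={A,C,E,F} → run C
t=20: ready={A,E,F} → run F
t=21: ready={A,E,F} → run F
t=22: ready={A,E,F} → run F
t=23: ready={A,E,F} → run F
t=24: ready={A,E,F} → run F
t=25: ready={A,E,F} → run F
t=26: ready={A,E} → run E
t=27: ready={A,E} → run E
t=28: ready={A,E} → run E
t=29: ready={A,E} → run E
t=30: ready={A,E} → run E
t=31: ready={A} → run A
t=32: ready={A} → run A
t=33: ready={A} → run A
t=34: ready={A} → run A
t=35: (idle)
t=36: (idle)
t=37: (idle)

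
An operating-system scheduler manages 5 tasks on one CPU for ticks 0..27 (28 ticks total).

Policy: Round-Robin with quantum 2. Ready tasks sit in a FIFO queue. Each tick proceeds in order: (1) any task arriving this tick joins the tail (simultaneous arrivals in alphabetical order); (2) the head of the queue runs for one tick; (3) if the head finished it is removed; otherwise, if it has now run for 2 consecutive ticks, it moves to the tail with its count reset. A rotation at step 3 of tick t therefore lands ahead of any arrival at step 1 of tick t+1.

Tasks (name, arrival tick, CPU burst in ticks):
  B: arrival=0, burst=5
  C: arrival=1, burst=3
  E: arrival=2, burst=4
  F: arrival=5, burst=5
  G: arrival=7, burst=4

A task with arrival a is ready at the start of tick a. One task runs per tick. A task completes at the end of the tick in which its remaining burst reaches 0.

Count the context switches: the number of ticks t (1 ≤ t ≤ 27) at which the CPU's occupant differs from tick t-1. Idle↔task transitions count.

context switches = 12

t=0: queue=[B] q_used=0 → run B
t=1: queue=[B,C] q_used=1 → run B
t=2: queue=[C,B,E] q_used=0 → run C
t=3: queue=[C,B,E] q_used=1 → run C
t=4: queue=[B,E,C] q_used=0 → run B
t=5: queue=[B,E,C,F] q_used=1 → run B
t=6: queue=[E,C,F,B] q_used=0 → run E
t=7: queue=[E,C,F,B,G] q_used=1 → run E
t=8: queue=[C,F,B,G,E] q_used=0 → run C
t=9: queue=[F,B,G,E] q_used=0 → run F
t=10: queue=[F,B,G,E] q_used=1 → run F
t=11: queue=[B,G,E,F] q_used=0 → run B
t=12: queue=[G,E,F] q_used=0 → run G
t=13: queue=[G,E,F] q_used=1 → run G
t=14: queue=[E,F,G] q_used=0 → run E
t=15: queue=[E,F,G] q_used=1 → run E
t=16: queue=[F,G] q_used=0 → run F
t=17: queue=[F,G] q_used=1 → run F
t=18: queue=[G,F] q_used=0 → run G
t=19: queue=[G,F] q_used=1 → run G
t=20: queue=[F] q_used=0 → run F
t=21: (idle)
t=22: (idle)
t=23: (idle)
t=24: (idle)
t=25: (idle)
t=26: (idle)
t=27: (idle)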